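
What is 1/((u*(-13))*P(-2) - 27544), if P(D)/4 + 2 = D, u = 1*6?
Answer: -1/26296 ≈ -3.8029e-5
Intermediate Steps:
u = 6
P(D) = -8 + 4*D
1/((u*(-13))*P(-2) - 27544) = 1/((6*(-13))*(-8 + 4*(-2)) - 27544) = 1/(-78*(-8 - 8) - 27544) = 1/(-78*(-16) - 27544) = 1/(1248 - 27544) = 1/(-26296) = -1/26296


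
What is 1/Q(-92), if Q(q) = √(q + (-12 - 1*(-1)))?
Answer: -I*√103/103 ≈ -0.098533*I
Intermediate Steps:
Q(q) = √(-11 + q) (Q(q) = √(q + (-12 + 1)) = √(q - 11) = √(-11 + q))
1/Q(-92) = 1/(√(-11 - 92)) = 1/(√(-103)) = 1/(I*√103) = -I*√103/103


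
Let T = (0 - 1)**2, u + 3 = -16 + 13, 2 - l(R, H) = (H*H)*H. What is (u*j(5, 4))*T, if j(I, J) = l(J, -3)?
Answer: -174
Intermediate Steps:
l(R, H) = 2 - H**3 (l(R, H) = 2 - H*H*H = 2 - H**2*H = 2 - H**3)
j(I, J) = 29 (j(I, J) = 2 - 1*(-3)**3 = 2 - 1*(-27) = 2 + 27 = 29)
u = -6 (u = -3 + (-16 + 13) = -3 - 3 = -6)
T = 1 (T = (-1)**2 = 1)
(u*j(5, 4))*T = -6*29*1 = -174*1 = -174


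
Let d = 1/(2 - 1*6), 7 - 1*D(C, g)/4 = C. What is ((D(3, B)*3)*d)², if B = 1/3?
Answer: 144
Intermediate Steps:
B = ⅓ (B = 1*(⅓) = ⅓ ≈ 0.33333)
D(C, g) = 28 - 4*C
d = -¼ (d = 1/(2 - 6) = 1/(-4) = -¼ ≈ -0.25000)
((D(3, B)*3)*d)² = (((28 - 4*3)*3)*(-¼))² = (((28 - 12)*3)*(-¼))² = ((16*3)*(-¼))² = (48*(-¼))² = (-12)² = 144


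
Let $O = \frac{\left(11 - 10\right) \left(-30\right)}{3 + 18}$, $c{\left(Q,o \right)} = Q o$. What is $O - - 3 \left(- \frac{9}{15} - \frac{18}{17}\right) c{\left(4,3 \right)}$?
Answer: $- \frac{36382}{595} \approx -61.146$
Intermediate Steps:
$O = - \frac{10}{7}$ ($O = \frac{\left(11 - 10\right) \left(-30\right)}{21} = 1 \left(-30\right) \frac{1}{21} = \left(-30\right) \frac{1}{21} = - \frac{10}{7} \approx -1.4286$)
$O - - 3 \left(- \frac{9}{15} - \frac{18}{17}\right) c{\left(4,3 \right)} = - \frac{10}{7} - - 3 \left(- \frac{9}{15} - \frac{18}{17}\right) 4 \cdot 3 = - \frac{10}{7} - - 3 \left(\left(-9\right) \frac{1}{15} - \frac{18}{17}\right) 12 = - \frac{10}{7} - - 3 \left(- \frac{3}{5} - \frac{18}{17}\right) 12 = - \frac{10}{7} - \left(-3\right) \left(- \frac{141}{85}\right) 12 = - \frac{10}{7} - \frac{423}{85} \cdot 12 = - \frac{10}{7} - \frac{5076}{85} = - \frac{36382}{595}$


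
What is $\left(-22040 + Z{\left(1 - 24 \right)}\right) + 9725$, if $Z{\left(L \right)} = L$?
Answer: $-12338$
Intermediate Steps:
$\left(-22040 + Z{\left(1 - 24 \right)}\right) + 9725 = \left(-22040 + \left(1 - 24\right)\right) + 9725 = \left(-22040 - 23\right) + 9725 = -22063 + 9725 = -12338$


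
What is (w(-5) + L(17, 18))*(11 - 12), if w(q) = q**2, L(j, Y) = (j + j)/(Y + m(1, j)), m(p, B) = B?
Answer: -909/35 ≈ -25.971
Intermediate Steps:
L(j, Y) = 2*j/(Y + j) (L(j, Y) = (j + j)/(Y + j) = (2*j)/(Y + j) = 2*j/(Y + j))
(w(-5) + L(17, 18))*(11 - 12) = ((-5)**2 + 2*17/(18 + 17))*(11 - 12) = (25 + 2*17/35)*(-1) = (25 + 2*17*(1/35))*(-1) = (25 + 34/35)*(-1) = (909/35)*(-1) = -909/35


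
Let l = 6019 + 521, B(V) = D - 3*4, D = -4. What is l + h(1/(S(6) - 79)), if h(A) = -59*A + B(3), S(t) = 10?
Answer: 450215/69 ≈ 6524.9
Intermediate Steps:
B(V) = -16 (B(V) = -4 - 3*4 = -4 - 12 = -16)
l = 6540
h(A) = -16 - 59*A (h(A) = -59*A - 16 = -16 - 59*A)
l + h(1/(S(6) - 79)) = 6540 + (-16 - 59/(10 - 79)) = 6540 + (-16 - 59/(-69)) = 6540 + (-16 - 59*(-1/69)) = 6540 + (-16 + 59/69) = 6540 - 1045/69 = 450215/69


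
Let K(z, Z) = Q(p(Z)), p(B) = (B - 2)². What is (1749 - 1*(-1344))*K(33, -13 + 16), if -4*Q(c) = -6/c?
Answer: 9279/2 ≈ 4639.5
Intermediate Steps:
p(B) = (-2 + B)²
Q(c) = 3/(2*c) (Q(c) = -(-3)/(2*c) = 3/(2*c))
K(z, Z) = 3/(2*(-2 + Z)²) (K(z, Z) = 3/(2*((-2 + Z)²)) = 3/(2*(-2 + Z)²))
(1749 - 1*(-1344))*K(33, -13 + 16) = (1749 - 1*(-1344))*(3/(2*(-2 + (-13 + 16))²)) = (1749 + 1344)*(3/(2*(-2 + 3)²)) = 3093*((3/2)/1²) = 3093*((3/2)*1) = 3093*(3/2) = 9279/2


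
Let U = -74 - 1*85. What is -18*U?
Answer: 2862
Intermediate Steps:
U = -159 (U = -74 - 85 = -159)
-18*U = -18*(-159) = 2862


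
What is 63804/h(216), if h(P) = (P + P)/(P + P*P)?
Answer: 6922734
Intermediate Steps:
h(P) = 2*P/(P + P**2) (h(P) = (2*P)/(P + P**2) = 2*P/(P + P**2))
63804/h(216) = 63804/((2/(1 + 216))) = 63804/((2/217)) = 63804/((2*(1/217))) = 63804/(2/217) = 63804*(217/2) = 6922734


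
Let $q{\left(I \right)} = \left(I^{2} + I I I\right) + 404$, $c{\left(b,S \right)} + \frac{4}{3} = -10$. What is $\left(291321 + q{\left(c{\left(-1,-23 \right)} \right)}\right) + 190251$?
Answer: $\frac{12977516}{27} \approx 4.8065 \cdot 10^{5}$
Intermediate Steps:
$c{\left(b,S \right)} = - \frac{34}{3}$ ($c{\left(b,S \right)} = - \frac{4}{3} - 10 = - \frac{34}{3}$)
$q{\left(I \right)} = 404 + I^{2} + I^{3}$ ($q{\left(I \right)} = \left(I^{2} + I^{2} I\right) + 404 = \left(I^{2} + I^{3}\right) + 404 = 404 + I^{2} + I^{3}$)
$\left(291321 + q{\left(c{\left(-1,-23 \right)} \right)}\right) + 190251 = \left(291321 + \left(404 + \left(- \frac{34}{3}\right)^{2} + \left(- \frac{34}{3}\right)^{3}\right)\right) + 190251 = \left(291321 + \left(404 + \frac{1156}{9} - \frac{39304}{27}\right)\right) + 190251 = \left(291321 - \frac{24928}{27}\right) + 190251 = \frac{7840739}{27} + 190251 = \frac{12977516}{27}$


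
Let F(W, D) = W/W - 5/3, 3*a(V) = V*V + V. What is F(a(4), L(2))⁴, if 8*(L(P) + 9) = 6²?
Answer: 16/81 ≈ 0.19753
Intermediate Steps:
a(V) = V/3 + V²/3 (a(V) = (V*V + V)/3 = (V² + V)/3 = (V + V²)/3 = V/3 + V²/3)
L(P) = -9/2 (L(P) = -9 + (⅛)*6² = -9 + (⅛)*36 = -9 + 9/2 = -9/2)
F(W, D) = -⅔ (F(W, D) = 1 - 5*⅓ = 1 - 5/3 = -⅔)
F(a(4), L(2))⁴ = (-⅔)⁴ = 16/81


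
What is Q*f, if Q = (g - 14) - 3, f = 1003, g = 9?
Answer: -8024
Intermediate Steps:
Q = -8 (Q = (9 - 14) - 3 = -5 - 3 = -8)
Q*f = -8*1003 = -8024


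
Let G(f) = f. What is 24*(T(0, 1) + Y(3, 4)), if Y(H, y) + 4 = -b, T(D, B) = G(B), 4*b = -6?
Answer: -36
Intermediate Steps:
b = -3/2 (b = (¼)*(-6) = -3/2 ≈ -1.5000)
T(D, B) = B
Y(H, y) = -5/2 (Y(H, y) = -4 - 1*(-3/2) = -4 + 3/2 = -5/2)
24*(T(0, 1) + Y(3, 4)) = 24*(1 - 5/2) = 24*(-3/2) = -36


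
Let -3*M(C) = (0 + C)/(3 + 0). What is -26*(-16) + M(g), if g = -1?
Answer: 3745/9 ≈ 416.11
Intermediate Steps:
M(C) = -C/9 (M(C) = -(0 + C)/(3*(3 + 0)) = -C/(3*3) = -C/9)
-26*(-16) + M(g) = -26*(-16) - ⅑*(-1) = 416 + ⅑ = 3745/9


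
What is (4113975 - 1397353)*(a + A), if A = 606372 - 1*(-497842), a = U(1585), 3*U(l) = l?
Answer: 9003501981194/3 ≈ 3.0012e+12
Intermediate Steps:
U(l) = l/3
a = 1585/3 (a = (⅓)*1585 = 1585/3 ≈ 528.33)
A = 1104214 (A = 606372 + 497842 = 1104214)
(4113975 - 1397353)*(a + A) = (4113975 - 1397353)*(1585/3 + 1104214) = 2716622*(3314227/3) = 9003501981194/3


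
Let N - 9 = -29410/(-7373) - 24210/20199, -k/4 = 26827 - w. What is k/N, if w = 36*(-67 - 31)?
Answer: -6027581300780/585299101 ≈ -10298.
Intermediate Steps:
w = -3528 (w = 36*(-98) = -3528)
k = -121420 (k = -4*(26827 - 1*(-3528)) = -4*(26827 + 3528) = -4*30355 = -121420)
N = 585299101/49642409 (N = 9 + (-29410/(-7373) - 24210/20199) = 9 + (-29410*(-1/7373) - 24210*1/20199) = 9 + (29410/7373 - 8070/6733) = 9 + 138517420/49642409 = 585299101/49642409 ≈ 11.790)
k/N = -121420/585299101/49642409 = -121420*49642409/585299101 = -6027581300780/585299101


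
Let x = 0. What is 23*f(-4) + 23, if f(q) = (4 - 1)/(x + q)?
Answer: 23/4 ≈ 5.7500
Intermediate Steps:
f(q) = 3/q (f(q) = (4 - 1)/(0 + q) = 3/q)
23*f(-4) + 23 = 23*(3/(-4)) + 23 = 23*(3*(-1/4)) + 23 = 23*(-3/4) + 23 = -69/4 + 23 = 23/4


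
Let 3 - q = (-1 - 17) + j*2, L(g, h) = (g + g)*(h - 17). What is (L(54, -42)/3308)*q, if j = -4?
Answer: -46197/827 ≈ -55.861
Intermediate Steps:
L(g, h) = 2*g*(-17 + h) (L(g, h) = (2*g)*(-17 + h) = 2*g*(-17 + h))
q = 29 (q = 3 - ((-1 - 17) - 4*2) = 3 - (-18 - 8) = 3 - 1*(-26) = 3 + 26 = 29)
(L(54, -42)/3308)*q = ((2*54*(-17 - 42))/3308)*29 = ((2*54*(-59))*(1/3308))*29 = -6372*1/3308*29 = -1593/827*29 = -46197/827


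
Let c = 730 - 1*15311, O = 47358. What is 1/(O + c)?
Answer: 1/32777 ≈ 3.0509e-5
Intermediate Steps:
c = -14581 (c = 730 - 15311 = -14581)
1/(O + c) = 1/(47358 - 14581) = 1/32777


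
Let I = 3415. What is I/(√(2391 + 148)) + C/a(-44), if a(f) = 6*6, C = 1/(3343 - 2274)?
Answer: 1/38484 + 3415*√2539/2539 ≈ 67.773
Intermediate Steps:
C = 1/1069 ≈ 0.00093545
a(f) = 36
I/(√(2391 + 148)) + C/a(-44) = 3415/(√(2391 + 148)) + (1/1069)/36 = 3415/(√2539) + (1/1069)*(1/36) = 3415*(√2539/2539) + 1/38484 = 3415*√2539/2539 + 1/38484 = 1/38484 + 3415*√2539/2539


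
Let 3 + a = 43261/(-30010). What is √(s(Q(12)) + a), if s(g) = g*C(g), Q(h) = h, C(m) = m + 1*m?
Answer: √255372765890/30010 ≈ 16.839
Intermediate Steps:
C(m) = 2*m (C(m) = m + m = 2*m)
s(g) = 2*g² (s(g) = g*(2*g) = 2*g²)
a = -133291/30010 (a = -3 + 43261/(-30010) = -3 + 43261*(-1/30010) = -3 - 43261/30010 = -133291/30010 ≈ -4.4416)
√(s(Q(12)) + a) = √(2*12² - 133291/30010) = √(2*144 - 133291/30010) = √(288 - 133291/30010) = √(8509589/30010) = √255372765890/30010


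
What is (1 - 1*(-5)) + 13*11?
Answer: 149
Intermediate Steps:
(1 - 1*(-5)) + 13*11 = (1 + 5) + 143 = 6 + 143 = 149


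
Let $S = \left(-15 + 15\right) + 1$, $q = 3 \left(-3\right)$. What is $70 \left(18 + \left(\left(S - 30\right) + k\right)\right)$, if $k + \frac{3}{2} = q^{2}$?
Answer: $4795$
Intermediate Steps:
$q = -9$
$k = \frac{159}{2}$ ($k = - \frac{3}{2} + \left(-9\right)^{2} = - \frac{3}{2} + 81 = \frac{159}{2} \approx 79.5$)
$S = 1$ ($S = 0 + 1 = 1$)
$70 \left(18 + \left(\left(S - 30\right) + k\right)\right) = 70 \left(18 + \left(\left(1 - 30\right) + \frac{159}{2}\right)\right) = 70 \left(18 + \left(-29 + \frac{159}{2}\right)\right) = 70 \left(18 + \frac{101}{2}\right) = 70 \cdot \frac{137}{2} = 4795$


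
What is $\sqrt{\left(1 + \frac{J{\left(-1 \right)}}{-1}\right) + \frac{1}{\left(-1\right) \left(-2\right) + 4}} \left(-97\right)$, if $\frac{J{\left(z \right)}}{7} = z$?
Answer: $- \frac{679 \sqrt{6}}{6} \approx -277.2$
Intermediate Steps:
$J{\left(z \right)} = 7 z$
$\sqrt{\left(1 + \frac{J{\left(-1 \right)}}{-1}\right) + \frac{1}{\left(-1\right) \left(-2\right) + 4}} \left(-97\right) = \sqrt{\left(1 + \frac{7 \left(-1\right)}{-1}\right) + \frac{1}{\left(-1\right) \left(-2\right) + 4}} \left(-97\right) = \sqrt{\left(1 - -7\right) + \frac{1}{2 + 4}} \left(-97\right) = \sqrt{\left(1 + 7\right) + \frac{1}{6}} \left(-97\right) = \sqrt{8 + \frac{1}{6}} \left(-97\right) = \sqrt{\frac{49}{6}} \left(-97\right) = \frac{7 \sqrt{6}}{6} \left(-97\right) = - \frac{679 \sqrt{6}}{6}$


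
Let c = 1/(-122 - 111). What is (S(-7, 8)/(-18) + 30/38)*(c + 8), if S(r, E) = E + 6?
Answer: 414/4427 ≈ 0.093517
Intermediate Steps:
S(r, E) = 6 + E
c = -1/233 (c = 1/(-233) = -1/233 ≈ -0.0042918)
(S(-7, 8)/(-18) + 30/38)*(c + 8) = ((6 + 8)/(-18) + 30/38)*(-1/233 + 8) = (14*(-1/18) + 30*(1/38))*(1863/233) = (-7/9 + 15/19)*(1863/233) = (2/171)*(1863/233) = 414/4427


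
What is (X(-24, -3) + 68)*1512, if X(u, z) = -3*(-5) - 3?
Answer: 120960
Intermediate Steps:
X(u, z) = 12 (X(u, z) = 15 - 3 = 12)
(X(-24, -3) + 68)*1512 = (12 + 68)*1512 = 80*1512 = 120960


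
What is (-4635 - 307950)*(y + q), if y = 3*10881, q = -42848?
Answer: 3189929925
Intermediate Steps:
y = 32643
(-4635 - 307950)*(y + q) = (-4635 - 307950)*(32643 - 42848) = -312585*(-10205) = 3189929925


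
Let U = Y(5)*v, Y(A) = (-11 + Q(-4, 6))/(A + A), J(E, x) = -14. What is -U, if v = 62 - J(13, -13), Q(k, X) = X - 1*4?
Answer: 342/5 ≈ 68.400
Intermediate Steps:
Q(k, X) = -4 + X (Q(k, X) = X - 4 = -4 + X)
Y(A) = -9/(2*A) (Y(A) = (-11 + (-4 + 6))/(A + A) = (-11 + 2)/((2*A)) = -9/(2*A))
v = 76 (v = 62 - 1*(-14) = 62 + 14 = 76)
U = -342/5 (U = -9/2/5*76 = -9/2*1/5*76 = -9/10*76 = -342/5 ≈ -68.400)
-U = -1*(-342/5) = 342/5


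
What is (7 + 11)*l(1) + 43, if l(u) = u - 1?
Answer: 43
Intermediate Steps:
l(u) = -1 + u
(7 + 11)*l(1) + 43 = (7 + 11)*(-1 + 1) + 43 = 18*0 + 43 = 0 + 43 = 43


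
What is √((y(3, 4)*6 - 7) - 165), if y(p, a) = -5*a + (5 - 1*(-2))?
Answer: 5*I*√10 ≈ 15.811*I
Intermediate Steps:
y(p, a) = 7 - 5*a (y(p, a) = -5*a + (5 + 2) = -5*a + 7 = 7 - 5*a)
√((y(3, 4)*6 - 7) - 165) = √(((7 - 5*4)*6 - 7) - 165) = √(((7 - 20)*6 - 7) - 165) = √((-13*6 - 7) - 165) = √((-78 - 7) - 165) = √(-85 - 165) = √(-250) = 5*I*√10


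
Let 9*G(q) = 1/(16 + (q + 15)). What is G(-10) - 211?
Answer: -39878/189 ≈ -210.99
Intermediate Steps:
G(q) = 1/(9*(31 + q)) (G(q) = 1/(9*(16 + (q + 15))) = 1/(9*(16 + (15 + q))) = 1/(9*(31 + q)))
G(-10) - 211 = 1/(9*(31 - 10)) - 211 = (⅑)/21 - 211 = (⅑)*(1/21) - 211 = 1/189 - 211 = -39878/189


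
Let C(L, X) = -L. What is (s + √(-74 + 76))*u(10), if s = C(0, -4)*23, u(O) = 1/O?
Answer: √2/10 ≈ 0.14142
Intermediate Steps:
s = 0 (s = -1*0*23 = 0*23 = 0)
(s + √(-74 + 76))*u(10) = (0 + √(-74 + 76))/10 = (0 + √2)*(⅒) = √2*(⅒) = √2/10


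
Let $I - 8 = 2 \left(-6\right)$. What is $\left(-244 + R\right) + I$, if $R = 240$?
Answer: $-8$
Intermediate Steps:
$I = -4$ ($I = 8 + 2 \left(-6\right) = 8 - 12 = -4$)
$\left(-244 + R\right) + I = \left(-244 + 240\right) - 4 = -4 - 4 = -8$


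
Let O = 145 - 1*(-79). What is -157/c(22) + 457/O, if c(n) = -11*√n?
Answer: 457/224 + 157*√22/242 ≈ 5.0831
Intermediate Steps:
O = 224 (O = 145 + 79 = 224)
-157/c(22) + 457/O = -157*(-√22/242) + 457/224 = -(-157)*√22/242 + 457*(1/224) = 157*√22/242 + 457/224 = 457/224 + 157*√22/242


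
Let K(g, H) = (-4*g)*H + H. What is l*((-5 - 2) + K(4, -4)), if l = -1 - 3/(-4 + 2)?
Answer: 53/2 ≈ 26.500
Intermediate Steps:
l = 1/2 (l = -1 - 3/(-2) = -1 - 3*(-1/2) = -1 + 3/2 = 1/2 ≈ 0.50000)
K(g, H) = H - 4*H*g (K(g, H) = -4*H*g + H = H - 4*H*g)
l*((-5 - 2) + K(4, -4)) = ((-5 - 2) - 4*(1 - 4*4))/2 = (-7 - 4*(1 - 16))/2 = (-7 - 4*(-15))/2 = (-7 + 60)/2 = (1/2)*53 = 53/2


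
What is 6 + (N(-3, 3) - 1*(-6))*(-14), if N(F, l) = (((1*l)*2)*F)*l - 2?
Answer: 706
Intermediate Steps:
N(F, l) = -2 + 2*F*l² (N(F, l) = ((l*2)*F)*l - 2 = ((2*l)*F)*l - 2 = (2*F*l)*l - 2 = 2*F*l² - 2 = -2 + 2*F*l²)
6 + (N(-3, 3) - 1*(-6))*(-14) = 6 + ((-2 + 2*(-3)*3²) - 1*(-6))*(-14) = 6 + ((-2 + 2*(-3)*9) + 6)*(-14) = 6 + ((-2 - 54) + 6)*(-14) = 6 + (-56 + 6)*(-14) = 6 - 50*(-14) = 6 + 700 = 706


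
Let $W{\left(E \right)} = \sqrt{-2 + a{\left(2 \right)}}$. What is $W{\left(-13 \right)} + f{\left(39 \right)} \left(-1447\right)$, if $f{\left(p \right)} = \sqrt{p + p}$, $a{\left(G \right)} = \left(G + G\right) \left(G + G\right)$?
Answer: $\sqrt{14} - 1447 \sqrt{78} \approx -12776.0$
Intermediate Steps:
$a{\left(G \right)} = 4 G^{2}$ ($a{\left(G \right)} = 2 G 2 G = 4 G^{2}$)
$f{\left(p \right)} = \sqrt{2} \sqrt{p}$ ($f{\left(p \right)} = \sqrt{2 p} = \sqrt{2} \sqrt{p}$)
$W{\left(E \right)} = \sqrt{14}$ ($W{\left(E \right)} = \sqrt{-2 + 4 \cdot 2^{2}} = \sqrt{-2 + 4 \cdot 4} = \sqrt{-2 + 16} = \sqrt{14}$)
$W{\left(-13 \right)} + f{\left(39 \right)} \left(-1447\right) = \sqrt{14} + \sqrt{2} \sqrt{39} \left(-1447\right) = \sqrt{14} + \sqrt{78} \left(-1447\right) = \sqrt{14} - 1447 \sqrt{78}$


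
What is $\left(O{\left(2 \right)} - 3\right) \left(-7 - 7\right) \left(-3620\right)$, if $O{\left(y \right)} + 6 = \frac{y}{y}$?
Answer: $-405440$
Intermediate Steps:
$O{\left(y \right)} = -5$ ($O{\left(y \right)} = -6 + \frac{y}{y} = -6 + 1 = -5$)
$\left(O{\left(2 \right)} - 3\right) \left(-7 - 7\right) \left(-3620\right) = \left(-5 - 3\right) \left(-7 - 7\right) \left(-3620\right) = \left(-8\right) \left(-14\right) \left(-3620\right) = 112 \left(-3620\right) = -405440$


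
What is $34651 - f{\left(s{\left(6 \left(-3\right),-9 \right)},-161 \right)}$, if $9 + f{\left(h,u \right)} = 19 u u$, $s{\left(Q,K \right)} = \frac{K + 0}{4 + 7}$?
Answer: $-457839$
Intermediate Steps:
$s{\left(Q,K \right)} = \frac{K}{11}$
$f{\left(h,u \right)} = -9 + 19 u^{2}$ ($f{\left(h,u \right)} = -9 + 19 u u = -9 + 19 u^{2}$)
$34651 - f{\left(s{\left(6 \left(-3\right),-9 \right)},-161 \right)} = 34651 - \left(-9 + 19 \left(-161\right)^{2}\right) = 34651 - \left(-9 + 19 \cdot 25921\right) = 34651 - \left(-9 + 492499\right) = 34651 - 492490 = -457839$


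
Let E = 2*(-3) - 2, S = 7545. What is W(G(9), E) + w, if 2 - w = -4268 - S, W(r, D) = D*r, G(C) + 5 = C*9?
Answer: 11207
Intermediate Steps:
G(C) = -5 + 9*C (G(C) = -5 + C*9 = -5 + 9*C)
E = -8 (E = -6 - 2 = -8)
w = 11815 (w = 2 - (-4268 - 1*7545) = 2 - (-4268 - 7545) = 2 - 1*(-11813) = 2 + 11813 = 11815)
W(G(9), E) + w = -8*(-5 + 9*9) + 11815 = -8*(-5 + 81) + 11815 = -8*76 + 11815 = -608 + 11815 = 11207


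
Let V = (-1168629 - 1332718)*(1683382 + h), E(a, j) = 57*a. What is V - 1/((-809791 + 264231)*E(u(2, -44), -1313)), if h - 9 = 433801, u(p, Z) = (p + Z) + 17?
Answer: -4117101490249622952001/777423000 ≈ -5.2958e+12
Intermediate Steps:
u(p, Z) = 17 + Z + p (u(p, Z) = (Z + p) + 17 = 17 + Z + p)
h = 433810 (h = 9 + 433801 = 433810)
V = -5295831857624 (V = (-1168629 - 1332718)*(1683382 + 433810) = -2501347*2117192 = -5295831857624)
V - 1/((-809791 + 264231)*E(u(2, -44), -1313)) = -5295831857624 - 1/((-809791 + 264231)*(57*(17 - 44 + 2))) = -5295831857624 - 1/((-545560)*(57*(-25))) = -5295831857624 - (-1)/(545560*(-1425)) = -5295831857624 - (-1)*(-1)/(545560*1425) = -5295831857624 - 1*1/777423000 = -5295831857624 - 1/777423000 = -4117101490249622952001/777423000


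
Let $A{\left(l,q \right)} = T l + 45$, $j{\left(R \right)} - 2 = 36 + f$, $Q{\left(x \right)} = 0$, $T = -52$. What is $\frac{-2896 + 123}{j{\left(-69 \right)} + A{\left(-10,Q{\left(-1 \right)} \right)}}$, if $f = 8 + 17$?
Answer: $- \frac{2773}{628} \approx -4.4156$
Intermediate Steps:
$f = 25$
$j{\left(R \right)} = 63$ ($j{\left(R \right)} = 2 + \left(36 + 25\right) = 2 + 61 = 63$)
$A{\left(l,q \right)} = 45 - 52 l$ ($A{\left(l,q \right)} = - 52 l + 45 = 45 - 52 l$)
$\frac{-2896 + 123}{j{\left(-69 \right)} + A{\left(-10,Q{\left(-1 \right)} \right)}} = \frac{-2896 + 123}{63 + \left(45 - -520\right)} = - \frac{2773}{63 + \left(45 + 520\right)} = - \frac{2773}{63 + 565} = - \frac{2773}{628}$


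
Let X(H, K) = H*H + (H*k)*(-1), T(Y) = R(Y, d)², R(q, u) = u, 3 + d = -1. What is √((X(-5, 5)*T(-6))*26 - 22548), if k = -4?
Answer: 2*I*√5117 ≈ 143.07*I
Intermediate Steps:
d = -4 (d = -3 - 1 = -4)
T(Y) = 16 (T(Y) = (-4)² = 16)
X(H, K) = H² + 4*H (X(H, K) = H*H + (H*(-4))*(-1) = H² - 4*H*(-1) = H² + 4*H)
√((X(-5, 5)*T(-6))*26 - 22548) = √((-5*(4 - 5)*16)*26 - 22548) = √((-5*(-1)*16)*26 - 22548) = √((5*16)*26 - 22548) = √(80*26 - 22548) = √(2080 - 22548) = √(-20468) = 2*I*√5117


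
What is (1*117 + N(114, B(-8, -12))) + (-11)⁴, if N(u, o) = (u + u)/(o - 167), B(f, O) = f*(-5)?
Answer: 1874038/127 ≈ 14756.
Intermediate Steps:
B(f, O) = -5*f
N(u, o) = 2*u/(-167 + o) (N(u, o) = (2*u)/(-167 + o) = 2*u/(-167 + o))
(1*117 + N(114, B(-8, -12))) + (-11)⁴ = (1*117 + 2*114/(-167 - 5*(-8))) + (-11)⁴ = (117 + 2*114/(-167 + 40)) + 14641 = (117 + 2*114/(-127)) + 14641 = (117 + 2*114*(-1/127)) + 14641 = (117 - 228/127) + 14641 = 14631/127 + 14641 = 1874038/127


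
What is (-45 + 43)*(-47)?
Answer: 94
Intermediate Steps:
(-45 + 43)*(-47) = -2*(-47) = 94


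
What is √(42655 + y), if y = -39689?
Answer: √2966 ≈ 54.461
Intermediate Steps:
√(42655 + y) = √(42655 - 39689) = √2966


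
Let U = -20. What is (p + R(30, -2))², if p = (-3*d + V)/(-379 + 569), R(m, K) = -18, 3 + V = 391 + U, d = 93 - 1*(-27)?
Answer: 2910436/9025 ≈ 322.49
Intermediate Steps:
d = 120 (d = 93 + 27 = 120)
V = 368 (V = -3 + (391 - 20) = -3 + 371 = 368)
p = 4/95 (p = (-3*120 + 368)/(-379 + 569) = (-360 + 368)/190 = 8*(1/190) = 4/95 ≈ 0.042105)
(p + R(30, -2))² = (4/95 - 18)² = (-1706/95)² = 2910436/9025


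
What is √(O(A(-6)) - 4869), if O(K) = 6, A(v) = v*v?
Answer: I*√4863 ≈ 69.735*I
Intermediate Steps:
A(v) = v²
√(O(A(-6)) - 4869) = √(6 - 4869) = √(-4863) = I*√4863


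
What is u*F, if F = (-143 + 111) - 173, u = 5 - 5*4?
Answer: 3075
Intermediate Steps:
u = -15 (u = 5 - 20 = -15)
F = -205 (F = -32 - 173 = -205)
u*F = -15*(-205) = 3075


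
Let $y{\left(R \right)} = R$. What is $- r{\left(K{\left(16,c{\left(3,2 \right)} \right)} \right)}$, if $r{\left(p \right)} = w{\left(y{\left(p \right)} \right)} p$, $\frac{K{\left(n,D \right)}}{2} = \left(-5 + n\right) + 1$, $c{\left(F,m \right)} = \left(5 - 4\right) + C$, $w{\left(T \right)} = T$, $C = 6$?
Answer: $-576$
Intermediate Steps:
$c{\left(F,m \right)} = 7$ ($c{\left(F,m \right)} = \left(5 - 4\right) + 6 = 1 + 6 = 7$)
$K{\left(n,D \right)} = -8 + 2 n$ ($K{\left(n,D \right)} = 2 \left(\left(-5 + n\right) + 1\right) = 2 \left(-4 + n\right) = -8 + 2 n$)
$r{\left(p \right)} = p^{2}$ ($r{\left(p \right)} = p p = p^{2}$)
$- r{\left(K{\left(16,c{\left(3,2 \right)} \right)} \right)} = - \left(-8 + 2 \cdot 16\right)^{2} = - \left(-8 + 32\right)^{2} = - 24^{2} = \left(-1\right) 576 = -576$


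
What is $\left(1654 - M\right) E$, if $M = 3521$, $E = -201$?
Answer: $375267$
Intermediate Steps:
$\left(1654 - M\right) E = \left(1654 - 3521\right) \left(-201\right) = \left(-1867\right) \left(-201\right) = 375267$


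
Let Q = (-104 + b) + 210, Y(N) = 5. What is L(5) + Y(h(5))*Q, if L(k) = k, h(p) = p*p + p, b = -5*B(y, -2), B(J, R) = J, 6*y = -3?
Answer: 1095/2 ≈ 547.50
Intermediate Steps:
y = -½ (y = (⅙)*(-3) = -½ ≈ -0.50000)
b = 5/2 (b = -5*(-½) = 5/2 ≈ 2.5000)
h(p) = p + p² (h(p) = p² + p = p + p²)
Q = 217/2 (Q = (-104 + 5/2) + 210 = -203/2 + 210 = 217/2 ≈ 108.50)
L(5) + Y(h(5))*Q = 5 + 5*(217/2) = 5 + 1085/2 = 1095/2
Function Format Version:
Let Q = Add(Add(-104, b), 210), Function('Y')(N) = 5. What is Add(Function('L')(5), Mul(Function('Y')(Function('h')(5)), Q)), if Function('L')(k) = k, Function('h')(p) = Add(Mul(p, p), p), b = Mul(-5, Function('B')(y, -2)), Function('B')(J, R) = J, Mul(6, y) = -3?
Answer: Rational(1095, 2) ≈ 547.50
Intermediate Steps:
y = Rational(-1, 2) (y = Mul(Rational(1, 6), -3) = Rational(-1, 2) ≈ -0.50000)
b = Rational(5, 2) (b = Mul(-5, Rational(-1, 2)) = Rational(5, 2) ≈ 2.5000)
Function('h')(p) = Add(p, Pow(p, 2)) (Function('h')(p) = Add(Pow(p, 2), p) = Add(p, Pow(p, 2)))
Q = Rational(217, 2) (Q = Add(Add(-104, Rational(5, 2)), 210) = Add(Rational(-203, 2), 210) = Rational(217, 2) ≈ 108.50)
Add(Function('L')(5), Mul(Function('Y')(Function('h')(5)), Q)) = Add(5, Mul(5, Rational(217, 2))) = Add(5, Rational(1085, 2)) = Rational(1095, 2)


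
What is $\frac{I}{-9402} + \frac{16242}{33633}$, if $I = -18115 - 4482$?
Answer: $\frac{33804155}{11711758} \approx 2.8863$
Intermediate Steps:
$I = -22597$ ($I = -18115 - 4482 = -22597$)
$\frac{I}{-9402} + \frac{16242}{33633} = - \frac{22597}{-9402} + \frac{16242}{33633} = \left(-22597\right) \left(- \frac{1}{9402}\right) + 16242 \cdot \frac{1}{33633} = \frac{22597}{9402} + \frac{5414}{11211} = \frac{33804155}{11711758}$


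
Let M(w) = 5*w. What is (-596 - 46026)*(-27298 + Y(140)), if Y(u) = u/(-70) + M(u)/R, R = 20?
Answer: 1271148830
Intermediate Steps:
Y(u) = 33*u/140 (Y(u) = u/(-70) + (5*u)/20 = u*(-1/70) + (5*u)*(1/20) = -u/70 + u/4 = 33*u/140)
(-596 - 46026)*(-27298 + Y(140)) = (-596 - 46026)*(-27298 + (33/140)*140) = -46622*(-27298 + 33) = -46622*(-27265) = 1271148830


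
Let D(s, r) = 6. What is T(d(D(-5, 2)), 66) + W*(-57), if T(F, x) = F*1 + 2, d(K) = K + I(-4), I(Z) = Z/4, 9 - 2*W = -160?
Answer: -9619/2 ≈ -4809.5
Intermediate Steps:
W = 169/2 (W = 9/2 - 1/2*(-160) = 9/2 + 80 = 169/2 ≈ 84.500)
I(Z) = Z/4 (I(Z) = Z*(1/4) = Z/4)
d(K) = -1 + K (d(K) = K + (1/4)*(-4) = K - 1 = -1 + K)
T(F, x) = 2 + F (T(F, x) = F + 2 = 2 + F)
T(d(D(-5, 2)), 66) + W*(-57) = (2 + (-1 + 6)) + (169/2)*(-57) = (2 + 5) - 9633/2 = 7 - 9633/2 = -9619/2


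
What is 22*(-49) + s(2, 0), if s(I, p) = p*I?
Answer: -1078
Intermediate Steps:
s(I, p) = I*p
22*(-49) + s(2, 0) = 22*(-49) + 2*0 = -1078 + 0 = -1078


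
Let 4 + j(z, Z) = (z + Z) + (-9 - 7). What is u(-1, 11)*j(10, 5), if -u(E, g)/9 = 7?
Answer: 315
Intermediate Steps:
u(E, g) = -63 (u(E, g) = -9*7 = -63)
j(z, Z) = -20 + Z + z (j(z, Z) = -4 + ((z + Z) + (-9 - 7)) = -4 + ((Z + z) - 16) = -4 + (-16 + Z + z) = -20 + Z + z)
u(-1, 11)*j(10, 5) = -63*(-20 + 5 + 10) = -63*(-5) = 315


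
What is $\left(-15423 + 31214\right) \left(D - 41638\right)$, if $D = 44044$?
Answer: $37993146$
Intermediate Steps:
$\left(-15423 + 31214\right) \left(D - 41638\right) = \left(-15423 + 31214\right) \left(44044 - 41638\right) = 15791 \cdot 2406 = 37993146$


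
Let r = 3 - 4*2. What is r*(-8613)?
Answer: 43065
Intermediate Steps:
r = -5 (r = 3 - 8 = -5)
r*(-8613) = -5*(-8613) = 43065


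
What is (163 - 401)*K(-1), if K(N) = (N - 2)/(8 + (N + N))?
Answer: 119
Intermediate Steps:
K(N) = (-2 + N)/(8 + 2*N)
(163 - 401)*K(-1) = (163 - 401)*((-2 - 1)/(2*(4 - 1))) = -119*(-3)/3 = -238*(-½) = 119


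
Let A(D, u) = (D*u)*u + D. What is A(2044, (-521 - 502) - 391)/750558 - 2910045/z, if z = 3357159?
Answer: 2286290671424717/419957090787 ≈ 5444.1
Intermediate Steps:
A(D, u) = D + D*u² (A(D, u) = D*u² + D = D + D*u²)
A(2044, (-521 - 502) - 391)/750558 - 2910045/z = (2044*(1 + ((-521 - 502) - 391)²))/750558 - 2910045/3357159 = (2044*(1 + (-1023 - 391)²))*(1/750558) - 2910045*1/3357159 = (2044*(1 + (-1414)²))*(1/750558) - 970015/1119053 = (2044*(1 + 1999396))*(1/750558) - 970015/1119053 = (2044*1999397)*(1/750558) - 970015/1119053 = 4086767468*(1/750558) - 970015/1119053 = 2043383734/375279 - 970015/1119053 = 2286290671424717/419957090787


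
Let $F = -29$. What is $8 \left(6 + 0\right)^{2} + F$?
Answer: $259$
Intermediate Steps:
$8 \left(6 + 0\right)^{2} + F = 8 \left(6 + 0\right)^{2} - 29 = 8 \cdot 6^{2} - 29 = 8 \cdot 36 - 29 = 288 - 29 = 259$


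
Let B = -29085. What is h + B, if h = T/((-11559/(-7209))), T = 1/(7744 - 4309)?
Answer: -128313857424/4411685 ≈ -29085.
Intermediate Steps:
T = 1/3435 ≈ 0.00029112
h = 801/4411685 (h = 1/(3435*((-11559/(-7209)))) = 1/(3435*((-11559*(-1/7209)))) = 1/(3435*(3853/2403)) = (1/3435)*(2403/3853) = 801/4411685 ≈ 0.00018156)
h + B = 801/4411685 - 29085 = -128313857424/4411685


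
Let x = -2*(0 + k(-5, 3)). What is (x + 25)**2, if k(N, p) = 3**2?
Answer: 49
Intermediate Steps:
k(N, p) = 9
x = -18 (x = -2*(0 + 9) = -2*9 = -18)
(x + 25)**2 = (-18 + 25)**2 = 7**2 = 49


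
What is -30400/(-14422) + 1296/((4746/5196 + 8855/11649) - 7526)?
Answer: 96317160979136/49759611105095 ≈ 1.9356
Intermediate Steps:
-30400/(-14422) + 1296/((4746/5196 + 8855/11649) - 7526) = -30400*(-1/14422) + 1296/((4746*(1/5196) + 8855*(1/11649)) - 7526) = 15200/7211 + 1296/((791/866 + 805/1059) - 7526) = 15200/7211 + 1296/(1534799/917094 - 7526) = 15200/7211 + 1296/(-6900514645/917094) = 15200/7211 + 1296*(-917094/6900514645) = 15200/7211 - 1188553824/6900514645 = 96317160979136/49759611105095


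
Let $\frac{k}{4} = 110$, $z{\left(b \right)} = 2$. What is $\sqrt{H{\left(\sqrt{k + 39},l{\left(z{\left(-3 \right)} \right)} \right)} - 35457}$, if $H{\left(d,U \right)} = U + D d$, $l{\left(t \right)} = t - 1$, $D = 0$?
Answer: $8 i \sqrt{554} \approx 188.3 i$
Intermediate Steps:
$k = 440$ ($k = 4 \cdot 110 = 440$)
$l{\left(t \right)} = -1 + t$
$H{\left(d,U \right)} = U$ ($H{\left(d,U \right)} = U + 0 d = U + 0 = U$)
$\sqrt{H{\left(\sqrt{k + 39},l{\left(z{\left(-3 \right)} \right)} \right)} - 35457} = \sqrt{\left(-1 + 2\right) - 35457} = \sqrt{1 - 35457} = \sqrt{-35456} = 8 i \sqrt{554}$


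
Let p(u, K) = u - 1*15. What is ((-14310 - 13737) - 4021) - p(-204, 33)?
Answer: -31849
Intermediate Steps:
p(u, K) = -15 + u (p(u, K) = u - 15 = -15 + u)
((-14310 - 13737) - 4021) - p(-204, 33) = ((-14310 - 13737) - 4021) - (-15 - 204) = (-28047 - 4021) - 1*(-219) = -32068 + 219 = -31849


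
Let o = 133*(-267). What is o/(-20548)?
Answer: 35511/20548 ≈ 1.7282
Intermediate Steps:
o = -35511
o/(-20548) = -35511/(-20548) = -35511*(-1/20548) = 35511/20548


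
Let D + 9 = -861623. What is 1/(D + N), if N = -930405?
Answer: -1/1792037 ≈ -5.5802e-7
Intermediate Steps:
D = -861632 (D = -9 - 861623 = -861632)
1/(D + N) = 1/(-861632 - 930405) = 1/(-1792037) = -1/1792037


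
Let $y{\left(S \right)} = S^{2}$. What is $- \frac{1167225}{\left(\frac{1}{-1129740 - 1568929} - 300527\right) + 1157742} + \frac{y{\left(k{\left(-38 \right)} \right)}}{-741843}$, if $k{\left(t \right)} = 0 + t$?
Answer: $- \frac{260012414532798319}{190681638826886118} \approx -1.3636$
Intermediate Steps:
$k{\left(t \right)} = t$
$- \frac{1167225}{\left(\frac{1}{-1129740 - 1568929} - 300527\right) + 1157742} + \frac{y{\left(k{\left(-38 \right)} \right)}}{-741843} = - \frac{1167225}{\left(\frac{1}{-1129740 - 1568929} - 300527\right) + 1157742} + \frac{\left(-38\right)^{2}}{-741843} = - \frac{1167225}{\left(\frac{1}{-2698669} - 300527\right) + 1157742} + 1444 \left(- \frac{1}{741843}\right) = - \frac{1167225}{\left(- \frac{1}{2698669} - 300527\right) + 1157742} - \frac{1444}{741843} = - \frac{1167225}{- \frac{811022898564}{2698669} + 1157742} - \frac{1444}{741843} = - \frac{1167225}{\frac{2313339546834}{2698669}} - \frac{1444}{741843} = \left(-1167225\right) \frac{2698669}{2313339546834} - \frac{1444}{741843} = - \frac{1049984641175}{771113182278} - \frac{1444}{741843} = - \frac{260012414532798319}{190681638826886118}$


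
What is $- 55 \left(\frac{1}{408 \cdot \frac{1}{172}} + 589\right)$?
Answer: $- \frac{3306655}{102} \approx -32418.0$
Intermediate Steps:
$- 55 \left(\frac{1}{408 \cdot \frac{1}{172}} + 589\right) = - 55 \left(\frac{1}{\frac{102}{43}} + 589\right) = - 55 \left(\frac{43}{102} + 589\right) = \left(-55\right) \frac{60121}{102} = - \frac{3306655}{102}$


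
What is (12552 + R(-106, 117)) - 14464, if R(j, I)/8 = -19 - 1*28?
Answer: -2288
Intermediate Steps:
R(j, I) = -376 (R(j, I) = 8*(-19 - 1*28) = 8*(-19 - 28) = 8*(-47) = -376)
(12552 + R(-106, 117)) - 14464 = (12552 - 376) - 14464 = 12176 - 14464 = -2288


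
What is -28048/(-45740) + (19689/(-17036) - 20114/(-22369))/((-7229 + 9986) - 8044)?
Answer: 14128621241807691/23038790748653980 ≈ 0.61325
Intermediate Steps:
-28048/(-45740) + (19689/(-17036) - 20114/(-22369))/((-7229 + 9986) - 8044) = -28048*(-1/45740) + (19689*(-1/17036) - 20114*(-1/22369))/(2757 - 8044) = 7012/11435 + (-19689/17036 + 20114/22369)/(-5287) = 7012/11435 - 97761137/381078284*(-1/5287) = 7012/11435 + 97761137/2014760887508 = 14128621241807691/23038790748653980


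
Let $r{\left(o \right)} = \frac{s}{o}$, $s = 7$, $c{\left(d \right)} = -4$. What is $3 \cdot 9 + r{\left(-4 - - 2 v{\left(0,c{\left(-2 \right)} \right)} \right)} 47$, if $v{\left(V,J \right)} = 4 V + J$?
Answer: $- \frac{5}{12} \approx -0.41667$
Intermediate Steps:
$v{\left(V,J \right)} = J + 4 V$
$r{\left(o \right)} = \frac{7}{o}$
$3 \cdot 9 + r{\left(-4 - - 2 v{\left(0,c{\left(-2 \right)} \right)} \right)} 47 = 3 \cdot 9 + \frac{7}{-4 - - 2 \left(-4 + 4 \cdot 0\right)} 47 = 27 + \frac{7}{-4 - - 2 \left(-4 + 0\right)} 47 = 27 + \frac{7}{-4 - \left(-2\right) \left(-4\right)} 47 = 27 + \frac{7}{-4 - 8} \cdot 47 = 27 + \frac{7}{-12} \cdot 47 = 27 + 7 \left(- \frac{1}{12}\right) 47 = 27 - \frac{329}{12} = - \frac{5}{12}$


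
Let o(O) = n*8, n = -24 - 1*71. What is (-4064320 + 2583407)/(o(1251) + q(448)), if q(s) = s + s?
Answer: -1480913/136 ≈ -10889.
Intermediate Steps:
n = -95 (n = -24 - 71 = -95)
q(s) = 2*s
o(O) = -760 (o(O) = -95*8 = -760)
(-4064320 + 2583407)/(o(1251) + q(448)) = (-4064320 + 2583407)/(-760 + 2*448) = -1480913/(-760 + 896) = -1480913/136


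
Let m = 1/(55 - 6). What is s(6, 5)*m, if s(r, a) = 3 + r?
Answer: 9/49 ≈ 0.18367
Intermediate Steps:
m = 1/49 ≈ 0.020408
s(6, 5)*m = (3 + 6)*(1/49) = 9*(1/49) = 9/49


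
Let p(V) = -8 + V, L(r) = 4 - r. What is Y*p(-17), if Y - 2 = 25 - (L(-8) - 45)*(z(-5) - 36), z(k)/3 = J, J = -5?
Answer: 41400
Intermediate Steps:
z(k) = -15 (z(k) = 3*(-5) = -15)
Y = -1656 (Y = 2 + (25 - ((4 - 1*(-8)) - 45)*(-15 - 36)) = 2 + (25 - ((4 + 8) - 45)*(-51)) = 2 + (25 - (12 - 45)*(-51)) = 2 + (25 - (-33)*(-51)) = 2 + (25 - 1*1683) = 2 + (25 - 1683) = 2 - 1658 = -1656)
Y*p(-17) = -1656*(-8 - 17) = -1656*(-25) = 41400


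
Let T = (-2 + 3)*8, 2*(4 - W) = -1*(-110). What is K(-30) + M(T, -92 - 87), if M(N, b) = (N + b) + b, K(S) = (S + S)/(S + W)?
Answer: -9430/27 ≈ -349.26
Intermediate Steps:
W = -51 (W = 4 - (-1)*(-110)/2 = 4 - ½*110 = 4 - 55 = -51)
K(S) = 2*S/(-51 + S) (K(S) = (S + S)/(S - 51) = (2*S)/(-51 + S) = 2*S/(-51 + S))
T = 8 (T = 1*8 = 8)
M(N, b) = N + 2*b
K(-30) + M(T, -92 - 87) = 2*(-30)/(-51 - 30) + (8 + 2*(-92 - 87)) = 2*(-30)/(-81) + (8 + 2*(-179)) = 2*(-30)*(-1/81) + (8 - 358) = 20/27 - 350 = -9430/27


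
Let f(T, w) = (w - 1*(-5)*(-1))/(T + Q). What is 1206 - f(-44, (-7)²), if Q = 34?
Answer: 6052/5 ≈ 1210.4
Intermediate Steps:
f(T, w) = (-5 + w)/(34 + T) (f(T, w) = (w - 1*(-5)*(-1))/(T + 34) = (w + 5*(-1))/(34 + T) = (w - 5)/(34 + T) = (-5 + w)/(34 + T))
1206 - f(-44, (-7)²) = 1206 - (-5 + (-7)²)/(34 - 44) = 1206 - (-5 + 49)/(-10) = 1206 - (-1)*44/10 = 1206 - 1*(-22/5) = 1206 + 22/5 = 6052/5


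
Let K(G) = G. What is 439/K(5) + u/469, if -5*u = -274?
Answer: 41233/469 ≈ 87.917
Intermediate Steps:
u = 274/5 (u = -⅕*(-274) = 274/5 ≈ 54.800)
439/K(5) + u/469 = 439/5 + (274/5)/469 = 439*(⅕) + (274/5)*(1/469) = 439/5 + 274/2345 = 41233/469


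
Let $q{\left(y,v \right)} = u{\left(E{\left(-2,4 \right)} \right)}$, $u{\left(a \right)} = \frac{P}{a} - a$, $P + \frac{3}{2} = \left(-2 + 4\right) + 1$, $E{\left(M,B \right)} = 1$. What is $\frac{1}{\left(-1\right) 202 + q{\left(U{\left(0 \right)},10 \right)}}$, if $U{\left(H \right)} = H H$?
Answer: $- \frac{2}{403} \approx -0.0049628$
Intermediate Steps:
$U{\left(H \right)} = H^{2}$
$P = \frac{3}{2}$ ($P = - \frac{3}{2} + \left(\left(-2 + 4\right) + 1\right) = - \frac{3}{2} + \left(2 + 1\right) = - \frac{3}{2} + 3 = \frac{3}{2} \approx 1.5$)
$u{\left(a \right)} = - a + \frac{3}{2 a}$ ($u{\left(a \right)} = \frac{3}{2 a} - a = - a + \frac{3}{2 a}$)
$q{\left(y,v \right)} = \frac{1}{2}$ ($q{\left(y,v \right)} = \left(-1\right) 1 + \frac{3}{2 \cdot 1} = -1 + \frac{3}{2} \cdot 1 = -1 + \frac{3}{2} = \frac{1}{2}$)
$\frac{1}{\left(-1\right) 202 + q{\left(U{\left(0 \right)},10 \right)}} = \frac{1}{\left(-1\right) 202 + \frac{1}{2}} = \frac{1}{-202 + \frac{1}{2}} = \frac{1}{- \frac{403}{2}} = - \frac{2}{403}$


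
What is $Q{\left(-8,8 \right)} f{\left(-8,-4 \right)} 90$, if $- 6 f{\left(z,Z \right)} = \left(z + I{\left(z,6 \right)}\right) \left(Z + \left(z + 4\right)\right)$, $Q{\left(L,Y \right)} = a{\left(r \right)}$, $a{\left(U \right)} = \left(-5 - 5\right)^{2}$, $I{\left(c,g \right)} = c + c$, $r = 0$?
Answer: $-288000$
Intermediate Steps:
$I{\left(c,g \right)} = 2 c$
$a{\left(U \right)} = 100$ ($a{\left(U \right)} = \left(-10\right)^{2} = 100$)
$Q{\left(L,Y \right)} = 100$
$f{\left(z,Z \right)} = - \frac{z \left(4 + Z + z\right)}{2}$ ($f{\left(z,Z \right)} = - \frac{\left(z + 2 z\right) \left(Z + \left(z + 4\right)\right)}{6} = - \frac{3 z \left(Z + \left(4 + z\right)\right)}{6} = - \frac{3 z \left(4 + Z + z\right)}{6} = - \frac{z \left(4 + Z + z\right)}{2}$)
$Q{\left(-8,8 \right)} f{\left(-8,-4 \right)} 90 = 100 \cdot \frac{1}{2} \left(-8\right) \left(-4 - -4 - -8\right) 90 = 100 \cdot \frac{1}{2} \left(-8\right) \left(-4 + 4 + 8\right) 90 = 100 \cdot \frac{1}{2} \left(-8\right) 8 \cdot 90 = 100 \left(-32\right) 90 = \left(-3200\right) 90 = -288000$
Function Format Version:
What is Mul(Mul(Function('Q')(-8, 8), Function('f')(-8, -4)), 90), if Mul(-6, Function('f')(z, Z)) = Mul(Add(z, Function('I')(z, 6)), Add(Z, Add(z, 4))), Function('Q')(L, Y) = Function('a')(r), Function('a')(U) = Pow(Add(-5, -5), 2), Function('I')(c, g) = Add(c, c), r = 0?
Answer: -288000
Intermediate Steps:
Function('I')(c, g) = Mul(2, c)
Function('a')(U) = 100 (Function('a')(U) = Pow(-10, 2) = 100)
Function('Q')(L, Y) = 100
Function('f')(z, Z) = Mul(Rational(-1, 2), z, Add(4, Z, z)) (Function('f')(z, Z) = Mul(Rational(-1, 6), Mul(Add(z, Mul(2, z)), Add(Z, Add(z, 4)))) = Mul(Rational(-1, 6), Mul(Mul(3, z), Add(Z, Add(4, z)))) = Mul(Rational(-1, 6), Mul(Mul(3, z), Add(4, Z, z))) = Mul(Rational(-1, 6), Mul(3, z, Add(4, Z, z))) = Mul(Rational(-1, 2), z, Add(4, Z, z)))
Mul(Mul(Function('Q')(-8, 8), Function('f')(-8, -4)), 90) = Mul(Mul(100, Mul(Rational(1, 2), -8, Add(-4, Mul(-1, -4), Mul(-1, -8)))), 90) = Mul(Mul(100, Mul(Rational(1, 2), -8, Add(-4, 4, 8))), 90) = Mul(Mul(100, Mul(Rational(1, 2), -8, 8)), 90) = Mul(Mul(100, -32), 90) = Mul(-3200, 90) = -288000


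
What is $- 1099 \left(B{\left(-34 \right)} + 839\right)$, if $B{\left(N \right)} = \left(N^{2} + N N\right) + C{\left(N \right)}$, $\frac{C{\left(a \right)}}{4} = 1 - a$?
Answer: $-3616809$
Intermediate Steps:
$C{\left(a \right)} = 4 - 4 a$ ($C{\left(a \right)} = 4 \left(1 - a\right) = 4 - 4 a$)
$B{\left(N \right)} = 4 - 4 N + 2 N^{2}$ ($B{\left(N \right)} = \left(N^{2} + N N\right) - \left(-4 + 4 N\right) = \left(N^{2} + N^{2}\right) - \left(-4 + 4 N\right) = 2 N^{2} - \left(-4 + 4 N\right) = 4 - 4 N + 2 N^{2}$)
$- 1099 \left(B{\left(-34 \right)} + 839\right) = - 1099 \left(\left(4 - -136 + 2 \left(-34\right)^{2}\right) + 839\right) = - 1099 \left(\left(4 + 136 + 2 \cdot 1156\right) + 839\right) = - 1099 \left(\left(4 + 136 + 2312\right) + 839\right) = - 1099 \left(2452 + 839\right) = \left(-1099\right) 3291 = -3616809$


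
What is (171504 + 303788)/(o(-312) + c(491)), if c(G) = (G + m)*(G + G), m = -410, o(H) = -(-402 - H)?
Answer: 118823/19908 ≈ 5.9686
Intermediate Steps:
o(H) = 402 + H
c(G) = 2*G*(-410 + G) (c(G) = (G - 410)*(G + G) = (-410 + G)*(2*G) = 2*G*(-410 + G))
(171504 + 303788)/(o(-312) + c(491)) = (171504 + 303788)/((402 - 312) + 2*491*(-410 + 491)) = 475292/(90 + 2*491*81) = 475292/(90 + 79542) = 475292/79632 = 475292*(1/79632) = 118823/19908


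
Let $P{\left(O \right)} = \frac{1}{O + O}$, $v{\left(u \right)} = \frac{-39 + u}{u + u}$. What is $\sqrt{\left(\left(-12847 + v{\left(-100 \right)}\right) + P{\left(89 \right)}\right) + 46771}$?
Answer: $\frac{3 \sqrt{11943002382}}{1780} \approx 184.19$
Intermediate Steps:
$v{\left(u \right)} = \frac{-39 + u}{2 u}$
$P{\left(O \right)} = \frac{1}{2 O}$
$\sqrt{\left(\left(-12847 + v{\left(-100 \right)}\right) + P{\left(89 \right)}\right) + 46771} = \sqrt{\left(\left(-12847 + \frac{-39 - 100}{2 \left(-100\right)}\right) + \frac{1}{2 \cdot 89}\right) + 46771} = \sqrt{\left(\left(-12847 + \frac{1}{2} \left(- \frac{1}{100}\right) \left(-139\right)\right) + \frac{1}{2} \cdot \frac{1}{89}\right) + 46771} = \sqrt{\left(\left(-12847 + \frac{139}{200}\right) + \frac{1}{178}\right) + 46771} = \sqrt{\left(- \frac{2569261}{200} + \frac{1}{178}\right) + 46771} = \sqrt{- \frac{228664129}{17800} + 46771} = \sqrt{\frac{603859671}{17800}} = \frac{3 \sqrt{11943002382}}{1780}$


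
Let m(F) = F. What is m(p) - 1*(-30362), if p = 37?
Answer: 30399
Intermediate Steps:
m(p) - 1*(-30362) = 37 - 1*(-30362) = 37 + 30362 = 30399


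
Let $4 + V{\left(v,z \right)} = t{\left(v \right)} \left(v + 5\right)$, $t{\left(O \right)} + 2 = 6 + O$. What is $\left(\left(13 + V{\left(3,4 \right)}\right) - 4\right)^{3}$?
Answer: $226981$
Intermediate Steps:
$t{\left(O \right)} = 4 + O$ ($t{\left(O \right)} = -2 + \left(6 + O\right) = 4 + O$)
$V{\left(v,z \right)} = -4 + \left(4 + v\right) \left(5 + v\right)$ ($V{\left(v,z \right)} = -4 + \left(4 + v\right) \left(v + 5\right) = -4 + \left(4 + v\right) \left(5 + v\right)$)
$\left(\left(13 + V{\left(3,4 \right)}\right) - 4\right)^{3} = \left(\left(13 + \left(16 + 3^{2} + 9 \cdot 3\right)\right) - 4\right)^{3} = \left(\left(13 + \left(16 + 9 + 27\right)\right) - 4\right)^{3} = \left(\left(13 + 52\right) - 4\right)^{3} = \left(65 - 4\right)^{3} = 61^{3} = 226981$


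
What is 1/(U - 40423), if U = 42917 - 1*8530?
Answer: -1/6036 ≈ -0.00016567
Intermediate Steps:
U = 34387 (U = 42917 - 8530 = 34387)
1/(U - 40423) = 1/(34387 - 40423) = 1/(-6036) = -1/6036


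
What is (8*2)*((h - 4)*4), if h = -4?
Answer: -512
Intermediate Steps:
(8*2)*((h - 4)*4) = (8*2)*((-4 - 4)*4) = 16*(-8*4) = 16*(-32) = -512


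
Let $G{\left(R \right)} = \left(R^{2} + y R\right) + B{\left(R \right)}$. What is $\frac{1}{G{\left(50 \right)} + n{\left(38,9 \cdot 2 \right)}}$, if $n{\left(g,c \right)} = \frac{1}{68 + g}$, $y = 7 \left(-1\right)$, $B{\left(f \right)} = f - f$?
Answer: $\frac{106}{227901} \approx 0.00046511$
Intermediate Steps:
$B{\left(f \right)} = 0$
$y = -7$
$G{\left(R \right)} = R^{2} - 7 R$ ($G{\left(R \right)} = \left(R^{2} - 7 R\right) + 0 = R^{2} - 7 R$)
$\frac{1}{G{\left(50 \right)} + n{\left(38,9 \cdot 2 \right)}} = \frac{1}{50 \left(-7 + 50\right) + \frac{1}{68 + 38}} = \frac{1}{50 \cdot 43 + \frac{1}{106}} = \frac{1}{2150 + \frac{1}{106}} = \frac{1}{\frac{227901}{106}} = \frac{106}{227901}$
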